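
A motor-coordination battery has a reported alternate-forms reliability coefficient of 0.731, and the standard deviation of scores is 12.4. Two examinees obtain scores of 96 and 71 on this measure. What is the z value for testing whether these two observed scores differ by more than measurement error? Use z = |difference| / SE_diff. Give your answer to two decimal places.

2.75

SEM = 12.4000 * √(1 − 0.7310) = 12.4000 * √0.2690 ≈ 12.4000 * 0.5187 ≈ 6.4313
Standard error of the difference = 6.4313·√2 ≈ 9.0952
z = |96 − 71| / 9.0952 = 25 / 9.0952 ≈ 2.7487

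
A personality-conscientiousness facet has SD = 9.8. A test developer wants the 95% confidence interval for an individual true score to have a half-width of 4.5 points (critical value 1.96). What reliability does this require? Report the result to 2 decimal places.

0.95

Required SEM = 4.5 / 1.96 ≈ 2.296
r = 1 − (2.296/9.8)² ≈ 1 − 0.055 ≈ 0.945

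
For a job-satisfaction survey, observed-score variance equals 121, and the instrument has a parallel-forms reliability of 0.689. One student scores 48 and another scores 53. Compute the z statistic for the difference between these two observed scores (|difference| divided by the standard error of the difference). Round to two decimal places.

0.58

σ = 121^(1/2) = 11.0000
SEM = 11.0000 * √(1 − 0.6890) = 11.0000 * √0.3110 ≈ 11.0000 * 0.5577 ≈ 6.1344
SE_diff = √2 * SEM ≈ 8.6754
z = |48 − 53| / 8.6754 = 5 / 8.6754 ≈ 0.5763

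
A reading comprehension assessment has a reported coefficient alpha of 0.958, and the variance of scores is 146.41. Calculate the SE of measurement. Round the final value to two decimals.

SD = √146.41 ≈ 12.1000
SEM = 12.1000×√(1 − 0.9580) ≈ 2.4798

2.48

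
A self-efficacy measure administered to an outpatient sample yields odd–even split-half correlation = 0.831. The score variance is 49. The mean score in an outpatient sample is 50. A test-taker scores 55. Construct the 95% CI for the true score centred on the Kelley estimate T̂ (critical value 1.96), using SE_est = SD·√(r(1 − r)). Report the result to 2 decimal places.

[50.57, 58.51]

SD = √49 ≈ 7.0000
Full-length reliability (Spearman-Brown) = 2(0.831)/(1+0.831) ≈ 0.9077
T̂ = 0.9077(55) + 0.0923(50) ≈ 54.5385
SE_est = SD · √(r(1 − r)) = 7.0000 · √0.0838 ≈ 7.0000 · 0.2894 ≈ 2.0261
CI = 54.5385 ± 1.96 · 2.0261 → [50.5673, 58.5097]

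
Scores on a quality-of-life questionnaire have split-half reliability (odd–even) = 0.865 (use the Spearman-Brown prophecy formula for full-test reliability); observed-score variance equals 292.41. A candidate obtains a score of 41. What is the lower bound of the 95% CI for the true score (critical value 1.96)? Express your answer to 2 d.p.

31.98

SD = √292.41 ≈ 17.100
Spearman-Brown: r = 2(0.865) / (1 + 0.865) = 1.730 / 1.865 ≈ 0.928
SEM = 17.100 × √(1 − 0.928) = 17.100 × √0.072 ≈ 17.100 × 0.269 ≈ 4.601
Margin = 1.96 × 4.601 ≈ 9.017
Lower bound: 41 − 9.017 = 31.983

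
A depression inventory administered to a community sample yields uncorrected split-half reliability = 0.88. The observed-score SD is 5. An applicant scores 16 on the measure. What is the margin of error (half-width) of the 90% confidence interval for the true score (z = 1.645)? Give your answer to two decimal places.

2.08

r_full = 2·0.88 / (1 + 0.88) ≈ 0.936
SEM = 5.000 · √(1 − 0.936) = 5.000 · √0.064 ≈ 5.000 · 0.253 ≈ 1.263
1.645 · SEM ≈ 2.078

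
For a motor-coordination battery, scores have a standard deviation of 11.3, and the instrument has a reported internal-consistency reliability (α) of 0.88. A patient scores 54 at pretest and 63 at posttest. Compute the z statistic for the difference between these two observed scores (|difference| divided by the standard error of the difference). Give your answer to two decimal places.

The standard error of measurement is 11.3000·√(1 − 0.8800) ≈ 11.3000·0.3464 ≈ 3.9144.
SE_diff = √2 · SEM ≈ 5.5358
z = |54 − 63| / 5.5358 = 9 / 5.5358 ≈ 1.6258

1.63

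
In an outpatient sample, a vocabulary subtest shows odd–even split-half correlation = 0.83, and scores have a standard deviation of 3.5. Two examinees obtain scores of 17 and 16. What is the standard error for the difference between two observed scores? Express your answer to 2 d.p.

Spearman-Brown: r = 2(0.83) / (1 + 0.83) = 1.660 / 1.830 ≃ 0.907
SEM = 3.500·√(1 − 0.907) ≃ 1.067
SE_diff = √2 · SEM ≃ 1.509

1.51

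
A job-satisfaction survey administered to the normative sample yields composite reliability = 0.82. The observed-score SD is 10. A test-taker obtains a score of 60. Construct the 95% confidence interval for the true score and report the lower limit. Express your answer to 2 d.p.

51.68

SEM = 10.000*√(1 − 0.820) ≈ 4.243
1.96 * SEM ≈ 8.316
Lower limit = 60 − 8.316 ≈ 51.684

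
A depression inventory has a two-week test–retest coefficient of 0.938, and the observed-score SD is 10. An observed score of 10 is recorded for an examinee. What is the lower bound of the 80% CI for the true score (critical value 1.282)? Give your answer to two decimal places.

6.81

SEM = 10.00000·√(1 − 0.93800) ≈ 2.48998
Margin = 1.282 · 2.48998 ≈ 3.19215
Lower limit = 10 − 3.19215 ≈ 6.80785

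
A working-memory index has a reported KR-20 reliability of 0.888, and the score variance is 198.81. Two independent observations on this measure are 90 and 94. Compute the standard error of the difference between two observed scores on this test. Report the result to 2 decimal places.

6.67

SD = √198.81 = 14.10000
SEM = 14.10000 × √(1 − 0.88800) = 14.10000 × √0.11200 ≈ 14.10000 × 0.33466 ≈ 4.71876
SE_diff = SEM × √2 ≈ 4.71876 × 1.41421 ≈ 6.67334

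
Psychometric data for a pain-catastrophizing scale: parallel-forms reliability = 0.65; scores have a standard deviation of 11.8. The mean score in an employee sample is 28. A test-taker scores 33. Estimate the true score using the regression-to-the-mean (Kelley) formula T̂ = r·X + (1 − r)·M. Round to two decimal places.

T̂ = r·X + (1 − r)·M = 0.650*33 + 0.350*28 = 21.450 + 9.800 ≈ 31.250

31.25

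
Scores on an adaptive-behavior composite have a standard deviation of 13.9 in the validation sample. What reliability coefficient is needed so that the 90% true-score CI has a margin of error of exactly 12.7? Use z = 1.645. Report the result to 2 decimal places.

Required SEM = 12.7 / 1.645 ≈ 7.7204
r = 1 − (SEM / SD)² = 1 − (7.7204 / 13.9)² ≈ 1 − 0.3085 ≈ 0.6915

0.69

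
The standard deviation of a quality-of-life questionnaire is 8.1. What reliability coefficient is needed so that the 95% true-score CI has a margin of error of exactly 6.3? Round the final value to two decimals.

SEM needed = half-width / z = 6.3/1.96 ≈ 3.2143
r = 1 − (3.2143/8.1)² ≈ 1 − 0.1575 ≈ 0.8425

0.84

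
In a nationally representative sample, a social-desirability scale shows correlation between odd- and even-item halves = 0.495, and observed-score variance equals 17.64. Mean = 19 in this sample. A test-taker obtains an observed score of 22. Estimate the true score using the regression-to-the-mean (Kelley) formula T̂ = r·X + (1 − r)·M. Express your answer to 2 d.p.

Spearman-Brown: r = 2(0.495) / (1 + 0.495) = 0.9900 / 1.4950 ≈ 0.6622
T̂ = r·X + (1 − r)·M = 0.6622·22 + 0.3378·19 ≈ 14.5686 + 6.4181 ≈ 20.9866

20.99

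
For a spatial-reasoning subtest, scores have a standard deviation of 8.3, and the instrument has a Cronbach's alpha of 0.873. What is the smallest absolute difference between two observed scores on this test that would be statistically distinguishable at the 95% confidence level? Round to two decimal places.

The standard error of measurement is 8.300×√(1 − 0.873) ≃ 8.300×0.356 ≃ 2.958.
SE_diff = √2 × SEM ≃ 4.183
Minimum reliable difference = 1.96 × SE_diff ≃ 1.96 × 4.183 ≃ 8.199

8.20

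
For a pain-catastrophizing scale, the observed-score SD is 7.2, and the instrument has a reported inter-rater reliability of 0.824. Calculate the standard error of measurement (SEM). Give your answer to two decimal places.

3.02

SEM = 7.2000 * √(1 − 0.8240) = 7.2000 * √0.1760 ≈ 7.2000 * 0.4195 ≈ 3.0206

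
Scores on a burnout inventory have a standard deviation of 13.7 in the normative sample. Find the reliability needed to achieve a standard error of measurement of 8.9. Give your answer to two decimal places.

0.58

r = 1 − (8.90000/13.7)² ≈ 1 − 0.42203 ≈ 0.57797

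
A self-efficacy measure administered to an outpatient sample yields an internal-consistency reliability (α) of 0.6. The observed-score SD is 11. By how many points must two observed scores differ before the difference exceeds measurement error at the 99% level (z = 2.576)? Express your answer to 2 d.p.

25.34

SEM = 11.000 * √(1 − 0.600) = 11.000 * √0.400 ≈ 11.000 * 0.632 ≈ 6.957
Standard error of the difference = 6.957·√2 ≈ 9.839
Smallest detectable difference = 2.576*9.839 ≈ 25.344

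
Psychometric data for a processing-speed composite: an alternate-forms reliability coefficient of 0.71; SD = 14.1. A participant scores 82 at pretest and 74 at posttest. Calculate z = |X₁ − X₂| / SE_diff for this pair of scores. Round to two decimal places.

0.75

SEM = 14.100 × √(1 − 0.710) = 14.100 × √0.290 ≃ 14.100 × 0.539 ≃ 7.593
SE_diff = √2 × SEM ≃ 10.738
z = 8 / 10.738 ≃ 0.745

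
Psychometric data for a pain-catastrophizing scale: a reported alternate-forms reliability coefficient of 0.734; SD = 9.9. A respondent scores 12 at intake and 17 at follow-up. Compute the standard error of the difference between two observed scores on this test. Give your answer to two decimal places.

7.22

SEM = 9.9000 * √(1 − 0.7340) = 9.9000 * √0.2660 ≈ 9.9000 * 0.5158 ≈ 5.1059
Standard error of the difference = 5.1059·√2 ≈ 7.2209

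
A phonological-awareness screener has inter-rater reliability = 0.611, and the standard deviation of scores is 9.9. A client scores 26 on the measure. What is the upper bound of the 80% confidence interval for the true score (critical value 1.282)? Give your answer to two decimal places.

SEM = 9.900×√(1 − 0.611) ≃ 6.175
1.282 × SEM ≃ 7.916
Upper limit = 26 + 7.916 ≃ 33.916

33.92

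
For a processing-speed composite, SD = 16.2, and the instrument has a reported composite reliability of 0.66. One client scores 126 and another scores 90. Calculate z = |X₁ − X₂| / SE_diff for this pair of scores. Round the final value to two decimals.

SEM = 16.2000×√(1 − 0.6600) ≈ 9.4461
SE_diff = SEM × √2 ≈ 9.4461 × 1.4142 ≈ 13.3589
z = |126 − 90| / 13.3589 = 36 / 13.3589 ≈ 2.6948

2.69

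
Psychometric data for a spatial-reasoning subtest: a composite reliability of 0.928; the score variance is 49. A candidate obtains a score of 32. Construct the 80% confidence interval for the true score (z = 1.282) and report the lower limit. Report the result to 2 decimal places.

SD = √49 = 7.0000
SEM = 7.0000·√(1 − 0.9280) ≈ 1.8783
Half-width = 1.282·1.8783 ≈ 2.4080
Lower limit = 32 − 2.4080 ≈ 29.5920

29.59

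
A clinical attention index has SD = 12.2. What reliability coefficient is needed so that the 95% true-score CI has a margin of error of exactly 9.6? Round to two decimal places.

SEM needed = half-width / z = 9.6/1.96 ≃ 4.898
Required reliability = 1 − (SEM/SD)² = 1 − 0.161 ≃ 0.839

0.84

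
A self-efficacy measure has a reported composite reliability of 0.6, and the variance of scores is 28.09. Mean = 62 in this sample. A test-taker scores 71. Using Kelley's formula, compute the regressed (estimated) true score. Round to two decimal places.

T̂ = 0.600(71) + 0.400(62) ≃ 67.400

67.40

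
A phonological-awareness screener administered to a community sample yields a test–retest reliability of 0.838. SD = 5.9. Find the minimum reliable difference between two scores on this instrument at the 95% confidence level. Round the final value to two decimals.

6.58

SEM = 5.900×√(1 − 0.838) ≈ 2.375
SE_diff = SEM × √2 ≈ 2.375 × 1.414 ≈ 3.358
Minimum reliable difference = 1.96 × SE_diff ≈ 1.96 × 3.358 ≈ 6.582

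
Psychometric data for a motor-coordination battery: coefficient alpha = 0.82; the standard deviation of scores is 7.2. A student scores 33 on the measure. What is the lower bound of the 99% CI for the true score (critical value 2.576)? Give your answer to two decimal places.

SEM = 7.200 · √(1 − 0.820) = 7.200 · √0.180 ≈ 7.200 · 0.424 ≈ 3.055
Half-width = 2.576·3.055 ≈ 7.869
Lower limit = 33 − 7.869 ≈ 25.131

25.13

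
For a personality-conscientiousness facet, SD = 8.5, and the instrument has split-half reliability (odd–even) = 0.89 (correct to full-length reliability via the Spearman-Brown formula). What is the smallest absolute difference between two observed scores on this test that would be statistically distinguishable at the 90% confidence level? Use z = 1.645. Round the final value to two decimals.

4.77

Full-length reliability (Spearman-Brown) = 2(0.89)/(1+0.89) ≈ 0.942
The standard error of measurement is 8.500×√(1 − 0.942) ≈ 8.500×0.241 ≈ 2.051.
SE_diff = √2 × SEM ≈ 2.900
Smallest detectable difference = 1.645×2.900 ≈ 4.771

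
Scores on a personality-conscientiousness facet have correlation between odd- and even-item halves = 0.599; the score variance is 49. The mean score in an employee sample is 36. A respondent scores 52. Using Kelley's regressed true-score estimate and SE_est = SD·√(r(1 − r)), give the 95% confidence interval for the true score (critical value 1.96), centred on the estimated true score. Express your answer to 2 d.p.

[42.04, 53.93]

SD = √49 = 7.0000
Full-length reliability (Spearman-Brown) = 2(0.599)/(1+0.599) ≈ 0.7492
T̂ = r·X + (1 − r)·M = 0.7492·52 + 0.2508·36 ≈ 38.9593 + 9.0281 ≈ 47.9875
SE_est = 7.0000·√[r(1 − r)] ≈ 3.0342
CI = 47.9875 ± 1.96 · 3.0342 → [42.0404, 53.9346]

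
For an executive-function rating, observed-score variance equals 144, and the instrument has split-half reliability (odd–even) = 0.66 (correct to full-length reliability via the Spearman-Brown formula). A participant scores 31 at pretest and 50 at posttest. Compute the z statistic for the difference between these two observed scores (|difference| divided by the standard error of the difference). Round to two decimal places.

σ = 144^(1/2) = 12.000
Spearman-Brown: r = 2(0.66) / (1 + 0.66) = 1.320 / 1.660 ≈ 0.795
The standard error of measurement is 12.000·√(1 − 0.795) ≈ 12.000·0.453 ≈ 5.431.
SE_diff = √2 · SEM ≈ 7.680
z = 19 / 7.680 ≈ 2.474

2.47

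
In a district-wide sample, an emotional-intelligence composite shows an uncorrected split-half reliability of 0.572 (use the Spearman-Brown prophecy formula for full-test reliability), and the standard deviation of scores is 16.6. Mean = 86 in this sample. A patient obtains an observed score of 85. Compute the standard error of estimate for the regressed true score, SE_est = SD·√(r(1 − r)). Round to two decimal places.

r_full = 2·0.572 / (1 + 0.572) ≃ 0.728
SE_est = SD · √(r(1 − r)) = 16.600 · √0.198 ≃ 16.600 · 0.445 ≃ 7.389

7.39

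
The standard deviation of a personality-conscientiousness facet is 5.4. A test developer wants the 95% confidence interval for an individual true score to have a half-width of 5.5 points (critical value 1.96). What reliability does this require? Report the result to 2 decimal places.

Required SEM = 5.5 / 1.96 ≈ 2.80612
Required reliability = 1 − (SEM/SD)² = 1 − 0.27004 ≈ 0.72996

0.73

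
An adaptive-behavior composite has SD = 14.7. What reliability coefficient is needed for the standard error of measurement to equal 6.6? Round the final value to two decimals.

0.80

Required reliability = 1 − (SEM/SD)² = 1 − 0.2016 ≈ 0.7984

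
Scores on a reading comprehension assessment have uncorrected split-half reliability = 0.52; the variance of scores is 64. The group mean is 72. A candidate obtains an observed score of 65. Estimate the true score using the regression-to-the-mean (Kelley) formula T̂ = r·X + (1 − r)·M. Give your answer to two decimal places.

67.21

Spearman-Brown: r = 2(0.52) / (1 + 0.52) = 1.0400 / 1.5200 ≈ 0.6842
T̂ = r·X + (1 − r)·M = 0.6842×65 + 0.3158×72 ≈ 44.4737 + 22.7368 ≈ 67.2105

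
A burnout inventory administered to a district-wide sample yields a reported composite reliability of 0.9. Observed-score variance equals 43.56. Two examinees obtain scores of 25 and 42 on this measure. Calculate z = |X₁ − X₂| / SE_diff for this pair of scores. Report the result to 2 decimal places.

5.76

σ = 43.56^(1/2) = 6.600
The standard error of measurement is 6.600*√(1 − 0.900) ≃ 6.600*0.316 ≃ 2.087.
SE_diff = SEM * √2 ≃ 2.087 * 1.414 ≃ 2.952
z = |25 − 42| / 2.952 = 17 / 2.952 ≃ 5.760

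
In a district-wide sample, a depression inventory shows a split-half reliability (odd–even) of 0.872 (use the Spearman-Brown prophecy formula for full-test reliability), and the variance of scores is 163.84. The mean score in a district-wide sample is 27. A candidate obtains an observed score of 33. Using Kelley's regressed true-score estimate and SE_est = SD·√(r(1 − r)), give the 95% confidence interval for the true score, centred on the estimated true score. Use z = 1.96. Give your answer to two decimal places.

[26.26, 38.92]

σ = 163.84^(1/2) = 12.8000
r_full = 2·0.872 / (1 + 0.872) ≃ 0.9316
T̂ = 0.9316(33) + 0.0684(27) ≃ 32.5897
SE_est = 12.8000*√(0.9316*0.0684) ≃ 3.2306
CI = 32.5897 ± 1.96 * 3.2306 → [26.2578, 38.9217]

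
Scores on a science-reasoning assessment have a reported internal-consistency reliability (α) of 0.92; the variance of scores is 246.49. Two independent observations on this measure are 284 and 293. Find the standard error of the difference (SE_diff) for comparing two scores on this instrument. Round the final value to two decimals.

6.28

σ = 246.49^(1/2) = 15.7000
SEM = 15.7000*√(1 − 0.9200) ≃ 4.4406
Standard error of the difference = 4.4406·√2 ≃ 6.2800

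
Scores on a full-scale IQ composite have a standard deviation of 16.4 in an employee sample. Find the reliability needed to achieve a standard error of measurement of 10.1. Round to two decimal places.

0.62

Required reliability = 1 − (SEM/SD)² = 1 − 0.3793 ≃ 0.6207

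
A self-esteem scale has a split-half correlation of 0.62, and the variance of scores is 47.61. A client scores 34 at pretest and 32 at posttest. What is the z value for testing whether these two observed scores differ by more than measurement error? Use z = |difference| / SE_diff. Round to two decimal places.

0.42

SD = √47.61 ≈ 6.900
r_full = 2·0.62 / (1 + 0.62) ≈ 0.765
SEM = 6.900*√(1 − 0.765) ≈ 3.342
SE_diff = SEM * √2 ≈ 3.342 * 1.414 ≈ 4.726
z = 2 / 4.726 ≈ 0.423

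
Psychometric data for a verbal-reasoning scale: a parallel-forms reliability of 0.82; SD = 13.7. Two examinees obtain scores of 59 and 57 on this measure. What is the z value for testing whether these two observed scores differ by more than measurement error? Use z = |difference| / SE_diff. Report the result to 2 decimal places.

0.24

The standard error of measurement is 13.70000×√(1 − 0.82000) ≃ 13.70000×0.42426 ≃ 5.81242.
Standard error of the difference = 5.81242·√2 ≃ 8.22000
z = |59 − 57| / 8.22000 = 2 / 8.22000 ≃ 0.24331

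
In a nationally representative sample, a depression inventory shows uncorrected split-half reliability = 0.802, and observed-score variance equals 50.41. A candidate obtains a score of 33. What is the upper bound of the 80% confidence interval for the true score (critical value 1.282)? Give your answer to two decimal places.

36.02

SD = √50.41 = 7.1000
Spearman-Brown: r = 2(0.802) / (1 + 0.802) = 1.6040 / 1.8020 ≈ 0.8901
SEM = 7.1000*√(1 − 0.8901) ≈ 2.3535
1.282 * SEM ≈ 3.0172
Upper bound: 33 + 3.0172 = 36.0172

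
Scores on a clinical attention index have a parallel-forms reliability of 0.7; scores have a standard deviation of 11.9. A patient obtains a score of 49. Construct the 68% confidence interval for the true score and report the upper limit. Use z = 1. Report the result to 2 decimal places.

55.52

SEM = 11.90000·√(1 − 0.70000) ≈ 6.51790
1 · SEM ≈ 6.51790
Upper limit = 49 + 6.51790 ≈ 55.51790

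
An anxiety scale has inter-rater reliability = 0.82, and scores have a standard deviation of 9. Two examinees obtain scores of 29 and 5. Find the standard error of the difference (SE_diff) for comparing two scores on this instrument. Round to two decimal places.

SEM = 9.000·√(1 − 0.820) ≈ 3.818
Standard error of the difference = 3.818·√2 ≈ 5.400

5.40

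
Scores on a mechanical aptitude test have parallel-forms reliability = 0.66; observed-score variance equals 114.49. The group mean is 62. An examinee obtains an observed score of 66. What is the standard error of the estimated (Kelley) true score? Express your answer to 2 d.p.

5.07

SD = √114.49 ≈ 10.7000
SE_est = 10.7000*√(0.6600*0.3400) ≈ 5.0687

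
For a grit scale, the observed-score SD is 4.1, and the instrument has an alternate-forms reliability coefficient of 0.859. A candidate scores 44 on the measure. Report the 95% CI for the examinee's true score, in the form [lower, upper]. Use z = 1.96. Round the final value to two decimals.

The standard error of measurement is 4.1000*√(1 − 0.8590) ≃ 4.1000*0.3755 ≃ 1.5395.
Margin = 1.96 * 1.5395 ≃ 3.0175
CI = 44 ± 3.0175 → [40.9825, 47.0175]

[40.98, 47.02]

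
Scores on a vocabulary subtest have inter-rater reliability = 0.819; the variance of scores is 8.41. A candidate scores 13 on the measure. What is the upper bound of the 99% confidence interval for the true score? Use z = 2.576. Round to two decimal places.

16.18

σ = 8.41^(1/2) = 2.90000
SEM = 2.90000·√(1 − 0.81900) ≈ 1.23378
Half-width = 2.576·1.23378 ≈ 3.17821
Upper bound: 13 + 3.17821 = 16.17821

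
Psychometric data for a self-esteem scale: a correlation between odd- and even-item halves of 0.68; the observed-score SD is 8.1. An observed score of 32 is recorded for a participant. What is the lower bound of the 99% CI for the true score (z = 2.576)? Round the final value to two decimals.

22.89

Spearman-Brown: r = 2(0.68) / (1 + 0.68) = 1.360 / 1.680 ≈ 0.810
SEM = 8.100·√(1 − 0.810) ≈ 3.535
2.576 · SEM ≈ 9.106
Lower bound: 32 − 9.106 = 22.894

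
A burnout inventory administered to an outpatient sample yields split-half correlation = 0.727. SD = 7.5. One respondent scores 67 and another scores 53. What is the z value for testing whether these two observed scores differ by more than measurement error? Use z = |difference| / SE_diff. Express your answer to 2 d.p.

r_full = 2·0.727 / (1 + 0.727) ≃ 0.84192
SEM = 7.50000*√(1 − 0.84192) ≃ 2.98192
SE_diff = SEM * √2 ≃ 2.98192 * 1.41421 ≃ 4.21708
z = 14 / 4.21708 ≃ 3.31984

3.32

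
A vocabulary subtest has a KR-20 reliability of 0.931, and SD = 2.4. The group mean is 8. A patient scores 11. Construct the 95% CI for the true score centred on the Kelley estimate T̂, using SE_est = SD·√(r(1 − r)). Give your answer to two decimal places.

T̂ = 0.9310(11) + 0.0690(8) ≈ 10.7930
SE_est = 2.4000·√[r(1 − r)] ≈ 0.6083
95% CI: 10.7930 ± 1.1922 ≈ (9.6008, 11.9852)

[9.60, 11.99]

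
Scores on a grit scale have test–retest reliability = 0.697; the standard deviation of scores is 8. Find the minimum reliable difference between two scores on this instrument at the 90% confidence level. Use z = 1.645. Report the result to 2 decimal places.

10.24

The standard error of measurement is 8.0000×√(1 − 0.6970) ≃ 8.0000×0.5505 ≃ 4.4036.
Standard error of the difference = 4.4036·√2 ≃ 6.2277
Smallest detectable difference = 1.645×6.2277 ≃ 10.2445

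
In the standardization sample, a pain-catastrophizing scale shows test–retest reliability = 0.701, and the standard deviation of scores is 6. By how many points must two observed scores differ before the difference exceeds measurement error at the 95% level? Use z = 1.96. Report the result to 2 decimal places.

SEM = 6.000 * √(1 − 0.701) = 6.000 * √0.299 ≈ 6.000 * 0.547 ≈ 3.281
SE_diff = SEM * √2 ≈ 3.281 * 1.414 ≈ 4.640
Minimum reliable difference = 1.96 * SE_diff ≈ 1.96 * 4.640 ≈ 9.094

9.09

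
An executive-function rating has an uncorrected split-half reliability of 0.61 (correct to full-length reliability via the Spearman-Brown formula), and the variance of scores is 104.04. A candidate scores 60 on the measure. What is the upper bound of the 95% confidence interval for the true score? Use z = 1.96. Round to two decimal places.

σ = 104.04^(1/2) = 10.200
Spearman-Brown: r = 2(0.61) / (1 + 0.61) = 1.220 / 1.610 ≈ 0.758
SEM = 10.200·√(1 − 0.758) ≈ 5.020
Margin = 1.96 · 5.020 ≈ 9.840
Upper bound: 60 + 9.840 = 69.840

69.84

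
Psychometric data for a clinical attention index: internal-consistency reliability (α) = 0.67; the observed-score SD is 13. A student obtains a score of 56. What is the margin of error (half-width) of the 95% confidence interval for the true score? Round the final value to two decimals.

14.64

SEM = 13.00000 · √(1 − 0.67000) = 13.00000 · √0.33000 ≈ 13.00000 · 0.57446 ≈ 7.46793
Margin = 1.96 · 7.46793 ≈ 14.63715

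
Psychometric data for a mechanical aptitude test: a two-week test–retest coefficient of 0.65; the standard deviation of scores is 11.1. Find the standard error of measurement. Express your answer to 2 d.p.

6.57

SEM = 11.10000 × √(1 − 0.65000) = 11.10000 × √0.35000 ≈ 11.10000 × 0.59161 ≈ 6.56685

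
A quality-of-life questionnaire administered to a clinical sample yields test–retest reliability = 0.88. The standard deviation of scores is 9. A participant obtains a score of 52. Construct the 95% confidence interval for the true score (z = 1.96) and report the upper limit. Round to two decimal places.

SEM = 9.000 * √(1 − 0.880) = 9.000 * √0.120 ≈ 9.000 * 0.346 ≈ 3.118
Half-width = 1.96*3.118 ≈ 6.111
Upper bound: 52 + 6.111 = 58.111

58.11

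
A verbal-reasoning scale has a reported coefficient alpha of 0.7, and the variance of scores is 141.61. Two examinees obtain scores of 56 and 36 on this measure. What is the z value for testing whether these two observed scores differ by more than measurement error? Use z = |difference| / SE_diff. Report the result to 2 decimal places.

2.17

σ = 141.61^(1/2) = 11.900
SEM = 11.900×√(1 − 0.700) ≃ 6.518
Standard error of the difference = 6.518·√2 ≃ 9.218
z = |56 − 36| / 9.218 = 20 / 9.218 ≃ 2.170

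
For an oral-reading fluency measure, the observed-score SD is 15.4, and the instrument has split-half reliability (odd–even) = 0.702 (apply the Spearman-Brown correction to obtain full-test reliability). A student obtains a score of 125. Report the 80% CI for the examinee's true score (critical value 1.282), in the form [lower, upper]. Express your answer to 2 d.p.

Spearman-Brown: r = 2(0.702) / (1 + 0.702) = 1.404 / 1.702 ≃ 0.825
SEM = 15.400 * √(1 − 0.825) = 15.400 * √0.175 ≃ 15.400 * 0.418 ≃ 6.444
Half-width = 1.282*6.444 ≃ 8.261
80% CI: 125 ± 8.261 = [116.739, 133.261]

[116.74, 133.26]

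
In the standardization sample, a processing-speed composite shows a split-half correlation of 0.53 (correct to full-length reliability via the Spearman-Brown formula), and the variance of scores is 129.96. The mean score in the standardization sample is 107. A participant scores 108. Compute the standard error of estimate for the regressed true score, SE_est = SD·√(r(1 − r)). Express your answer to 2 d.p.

5.26

σ = 129.96^(1/2) = 11.400
Spearman-Brown: r = 2(0.53) / (1 + 0.53) = 1.060 / 1.530 ≈ 0.693
SE_est = SD · √(r(1 − r)) = 11.400 · √0.213 ≈ 11.400 · 0.461 ≈ 5.259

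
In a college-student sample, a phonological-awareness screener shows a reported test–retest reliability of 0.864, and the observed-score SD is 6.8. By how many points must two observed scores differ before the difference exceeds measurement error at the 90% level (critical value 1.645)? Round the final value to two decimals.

5.83

SEM = 6.800·√(1 − 0.864) ≈ 2.508
SE_diff = SEM · √2 ≈ 2.508 · 1.414 ≈ 3.546
Minimum reliable difference = 1.645 · SE_diff ≈ 1.645 · 3.546 ≈ 5.834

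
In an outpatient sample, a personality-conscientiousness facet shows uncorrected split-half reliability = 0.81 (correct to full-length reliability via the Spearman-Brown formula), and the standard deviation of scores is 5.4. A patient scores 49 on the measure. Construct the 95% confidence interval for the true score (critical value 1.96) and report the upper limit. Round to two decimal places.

52.43

r_full = 2·0.81 / (1 + 0.81) ≈ 0.895
SEM = 5.400 · √(1 − 0.895) = 5.400 · √0.105 ≈ 5.400 · 0.324 ≈ 1.750
1.96 · SEM ≈ 3.429
Upper bound: 49 + 3.429 = 52.429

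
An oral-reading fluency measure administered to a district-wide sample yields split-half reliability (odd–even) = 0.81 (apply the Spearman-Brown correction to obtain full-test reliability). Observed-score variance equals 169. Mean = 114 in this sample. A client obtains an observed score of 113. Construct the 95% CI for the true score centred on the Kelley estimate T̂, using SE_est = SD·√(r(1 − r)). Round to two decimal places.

[105.29, 120.92]

σ = 169^(1/2) = 13.00000
r_full = 2·0.81 / (1 + 0.81) ≈ 0.89503
T̂ = 0.89503(113) + 0.10497(114) ≈ 113.10497
SE_est = 13.00000*√(0.89503*0.10497) ≈ 3.98473
95% CI: 113.10497 ± 7.81007 ≈ (105.29490, 120.91505)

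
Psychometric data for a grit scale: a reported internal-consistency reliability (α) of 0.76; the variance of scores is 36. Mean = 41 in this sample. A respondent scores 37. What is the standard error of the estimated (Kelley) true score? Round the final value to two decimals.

σ = 36^(1/2) = 6.0000
SE_est = 6.0000×√(0.7600×0.2400) ≃ 2.5625

2.56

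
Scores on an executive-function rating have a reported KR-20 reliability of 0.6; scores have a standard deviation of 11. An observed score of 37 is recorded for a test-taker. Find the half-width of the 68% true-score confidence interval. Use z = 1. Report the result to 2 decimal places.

6.96

The standard error of measurement is 11.000×√(1 − 0.600) ≈ 11.000×0.632 ≈ 6.957.
Half-width = 1×6.957 ≈ 6.957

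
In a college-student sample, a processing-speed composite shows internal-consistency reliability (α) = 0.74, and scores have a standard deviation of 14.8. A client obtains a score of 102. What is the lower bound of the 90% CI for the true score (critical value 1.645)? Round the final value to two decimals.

89.59

SEM = 14.8000 * √(1 − 0.7400) = 14.8000 * √0.2600 ≈ 14.8000 * 0.5099 ≈ 7.5465
Half-width = 1.645*7.5465 ≈ 12.4141
Lower bound: 102 − 12.4141 = 89.5859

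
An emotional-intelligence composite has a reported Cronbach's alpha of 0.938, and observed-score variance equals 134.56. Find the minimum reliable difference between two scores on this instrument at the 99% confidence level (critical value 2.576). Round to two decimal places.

10.52

σ = 134.56^(1/2) = 11.60000
The standard error of measurement is 11.60000×√(1 − 0.93800) ≈ 11.60000×0.24900 ≈ 2.88838.
SE_diff = SEM × √2 ≈ 2.88838 × 1.41421 ≈ 4.08478
Minimum reliable difference = 2.576 × SE_diff ≈ 2.576 × 4.08478 ≈ 10.52240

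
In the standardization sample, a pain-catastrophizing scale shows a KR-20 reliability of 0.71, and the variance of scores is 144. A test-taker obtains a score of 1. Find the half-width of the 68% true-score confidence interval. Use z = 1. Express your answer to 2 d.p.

6.46

σ = 144^(1/2) = 12.000
The standard error of measurement is 12.000×√(1 − 0.710) ≈ 12.000×0.539 ≈ 6.462.
Half-width = 1×6.462 ≈ 6.462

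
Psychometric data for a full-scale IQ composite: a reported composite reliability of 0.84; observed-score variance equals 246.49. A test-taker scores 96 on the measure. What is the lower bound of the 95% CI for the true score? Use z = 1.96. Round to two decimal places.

83.69

SD = √246.49 = 15.7000
SEM = 15.7000×√(1 − 0.8400) ≈ 6.2800
1.96 × SEM ≈ 12.3088
Lower limit = 96 − 12.3088 ≈ 83.6912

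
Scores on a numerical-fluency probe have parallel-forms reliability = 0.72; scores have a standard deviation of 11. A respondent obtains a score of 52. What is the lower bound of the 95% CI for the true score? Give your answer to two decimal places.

SEM = 11.0000 × √(1 − 0.7200) = 11.0000 × √0.2800 ≈ 11.0000 × 0.5292 ≈ 5.8207
Margin = 1.96 × 5.8207 ≈ 11.4085
Lower bound: 52 − 11.4085 = 40.5915

40.59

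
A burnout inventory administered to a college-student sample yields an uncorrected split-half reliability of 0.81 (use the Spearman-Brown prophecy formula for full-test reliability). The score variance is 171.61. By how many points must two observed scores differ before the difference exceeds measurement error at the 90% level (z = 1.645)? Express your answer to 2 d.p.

σ = 171.61^(1/2) = 13.100
r_full = 2·0.81 / (1 + 0.81) ≈ 0.895
SEM = 13.100 × √(1 − 0.895) = 13.100 × √0.105 ≈ 13.100 × 0.324 ≈ 4.244
SE_diff = SEM × √2 ≈ 4.244 × 1.414 ≈ 6.002
Minimum reliable difference = 1.645 × SE_diff ≈ 1.645 × 6.002 ≈ 9.874

9.87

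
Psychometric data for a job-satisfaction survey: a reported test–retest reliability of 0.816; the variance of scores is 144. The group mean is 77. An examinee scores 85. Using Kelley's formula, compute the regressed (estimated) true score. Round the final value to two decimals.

83.53

Estimated true score = 0.816*85 + (1 − 0.816)*77 ≈ 83.528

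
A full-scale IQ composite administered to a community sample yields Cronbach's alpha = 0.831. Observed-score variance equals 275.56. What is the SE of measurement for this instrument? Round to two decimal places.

SD = √275.56 = 16.6000
SEM = 16.6000*√(1 − 0.8310) ≃ 6.8242

6.82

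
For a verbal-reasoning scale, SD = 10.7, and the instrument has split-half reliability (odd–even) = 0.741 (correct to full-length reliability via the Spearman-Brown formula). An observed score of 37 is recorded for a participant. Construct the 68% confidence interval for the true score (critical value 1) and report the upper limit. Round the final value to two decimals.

41.13

r_full = 2·0.741 / (1 + 0.741) ≈ 0.8512
SEM = 10.7000 · √(1 − 0.8512) = 10.7000 · √0.1488 ≈ 10.7000 · 0.3857 ≈ 4.1270
Margin = 1 · 4.1270 ≈ 4.1270
Upper limit = 37 + 4.1270 ≈ 41.1270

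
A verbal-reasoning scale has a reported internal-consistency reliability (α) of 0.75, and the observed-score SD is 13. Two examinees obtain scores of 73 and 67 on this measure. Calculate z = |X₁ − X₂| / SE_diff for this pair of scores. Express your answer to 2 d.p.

0.65

SEM = 13.000·√(1 − 0.750) ≈ 6.500
Standard error of the difference = 6.500·√2 ≈ 9.192
z = 6 / 9.192 ≈ 0.653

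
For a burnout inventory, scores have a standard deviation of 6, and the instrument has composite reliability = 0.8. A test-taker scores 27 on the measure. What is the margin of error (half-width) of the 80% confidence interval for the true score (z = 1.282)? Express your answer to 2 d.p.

3.44

SEM = 6.000 * √(1 − 0.800) = 6.000 * √0.200 ≈ 6.000 * 0.447 ≈ 2.683
Half-width = 1.282*2.683 ≈ 3.440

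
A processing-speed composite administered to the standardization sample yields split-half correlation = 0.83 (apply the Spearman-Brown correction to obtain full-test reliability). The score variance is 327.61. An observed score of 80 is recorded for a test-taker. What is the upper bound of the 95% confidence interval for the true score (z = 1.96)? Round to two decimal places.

σ = 327.61^(1/2) = 18.1000
Spearman-Brown: r = 2(0.83) / (1 + 0.83) = 1.6600 / 1.8300 ≈ 0.9071
SEM = 18.1000 · √(1 − 0.9071) = 18.1000 · √0.0929 ≈ 18.1000 · 0.3048 ≈ 5.5167
1.96 · SEM ≈ 10.8127
Upper bound: 80 + 10.8127 = 90.8127

90.81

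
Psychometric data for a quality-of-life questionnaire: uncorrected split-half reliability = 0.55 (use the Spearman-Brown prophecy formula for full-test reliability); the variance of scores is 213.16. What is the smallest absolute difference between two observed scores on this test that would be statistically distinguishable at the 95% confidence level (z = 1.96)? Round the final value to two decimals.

SD = √213.16 ≃ 14.6000
r_full = 2·0.55 / (1 + 0.55) ≃ 0.7097
SEM = 14.6000×√(1 − 0.7097) ≃ 7.8667
SE_diff = √2 × SEM ≃ 11.1252
Smallest detectable difference = 1.96×11.1252 ≃ 21.8054

21.81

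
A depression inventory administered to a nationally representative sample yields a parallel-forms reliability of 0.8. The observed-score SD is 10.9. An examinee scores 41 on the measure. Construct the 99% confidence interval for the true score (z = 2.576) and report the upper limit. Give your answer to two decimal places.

SEM = 10.9000 × √(1 − 0.8000) = 10.9000 × √0.2000 ≃ 10.9000 × 0.4472 ≃ 4.8746
Half-width = 2.576×4.8746 ≃ 12.5570
Upper limit = 41 + 12.5570 ≃ 53.5570

53.56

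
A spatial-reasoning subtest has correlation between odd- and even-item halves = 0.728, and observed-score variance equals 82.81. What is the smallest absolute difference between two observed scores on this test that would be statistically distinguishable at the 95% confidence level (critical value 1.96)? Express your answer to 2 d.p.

SD = √82.81 = 9.10000
Full-length reliability (Spearman-Brown) = 2(0.728)/(1+0.728) ≈ 0.84259
SEM = 9.10000 × √(1 − 0.84259) = 9.10000 × √0.15741 ≈ 9.10000 × 0.39675 ≈ 3.61039
Standard error of the difference = 3.61039·√2 ≈ 5.10586
Minimum reliable difference = 1.96 × SE_diff ≈ 1.96 × 5.10586 ≈ 10.00749

10.01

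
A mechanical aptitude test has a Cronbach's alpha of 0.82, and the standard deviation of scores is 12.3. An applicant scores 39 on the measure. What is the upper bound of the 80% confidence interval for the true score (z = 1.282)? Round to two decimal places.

45.69

SEM = 12.300 × √(1 − 0.820) = 12.300 × √0.180 ≈ 12.300 × 0.424 ≈ 5.218
1.282 × SEM ≈ 6.690
Upper bound: 39 + 6.690 = 45.690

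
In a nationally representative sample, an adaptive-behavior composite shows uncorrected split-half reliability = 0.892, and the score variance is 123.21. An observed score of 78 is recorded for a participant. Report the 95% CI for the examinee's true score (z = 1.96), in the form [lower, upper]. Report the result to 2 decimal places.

SD = √123.21 = 11.100
Spearman-Brown: r = 2(0.892) / (1 + 0.892) = 1.784 / 1.892 ≈ 0.943
SEM = 11.100×√(1 − 0.943) ≈ 2.652
1.96 × SEM ≈ 5.198
95% CI: 78 ± 5.198 = [72.802, 83.198]

[72.80, 83.20]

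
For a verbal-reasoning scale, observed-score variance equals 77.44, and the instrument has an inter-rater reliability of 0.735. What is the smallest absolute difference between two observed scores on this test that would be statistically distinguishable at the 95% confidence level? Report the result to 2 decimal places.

σ = 77.44^(1/2) = 8.800
The standard error of measurement is 8.800*√(1 − 0.735) ≈ 8.800*0.515 ≈ 4.530.
SE_diff = √2 * SEM ≈ 6.406
Minimum reliable difference = 1.96 * SE_diff ≈ 1.96 * 6.406 ≈ 12.557

12.56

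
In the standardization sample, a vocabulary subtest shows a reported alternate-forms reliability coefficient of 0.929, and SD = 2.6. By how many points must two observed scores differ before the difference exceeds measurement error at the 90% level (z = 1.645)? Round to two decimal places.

The standard error of measurement is 2.600·√(1 − 0.929) ≈ 2.600·0.266 ≈ 0.693.
SE_diff = √2 · SEM ≈ 0.980
Smallest detectable difference = 1.645·0.980 ≈ 1.612

1.61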